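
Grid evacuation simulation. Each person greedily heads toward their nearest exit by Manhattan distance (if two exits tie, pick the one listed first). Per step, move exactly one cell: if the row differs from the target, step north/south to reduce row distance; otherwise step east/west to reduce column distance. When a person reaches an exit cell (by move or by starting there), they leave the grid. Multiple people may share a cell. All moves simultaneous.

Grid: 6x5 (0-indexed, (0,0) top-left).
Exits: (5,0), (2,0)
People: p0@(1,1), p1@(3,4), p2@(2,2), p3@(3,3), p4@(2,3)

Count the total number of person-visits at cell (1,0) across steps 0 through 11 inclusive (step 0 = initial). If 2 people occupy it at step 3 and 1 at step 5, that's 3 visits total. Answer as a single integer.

Step 0: p0@(1,1) p1@(3,4) p2@(2,2) p3@(3,3) p4@(2,3) -> at (1,0): 0 [-], cum=0
Step 1: p0@(2,1) p1@(2,4) p2@(2,1) p3@(2,3) p4@(2,2) -> at (1,0): 0 [-], cum=0
Step 2: p0@ESC p1@(2,3) p2@ESC p3@(2,2) p4@(2,1) -> at (1,0): 0 [-], cum=0
Step 3: p0@ESC p1@(2,2) p2@ESC p3@(2,1) p4@ESC -> at (1,0): 0 [-], cum=0
Step 4: p0@ESC p1@(2,1) p2@ESC p3@ESC p4@ESC -> at (1,0): 0 [-], cum=0
Step 5: p0@ESC p1@ESC p2@ESC p3@ESC p4@ESC -> at (1,0): 0 [-], cum=0
Total visits = 0

Answer: 0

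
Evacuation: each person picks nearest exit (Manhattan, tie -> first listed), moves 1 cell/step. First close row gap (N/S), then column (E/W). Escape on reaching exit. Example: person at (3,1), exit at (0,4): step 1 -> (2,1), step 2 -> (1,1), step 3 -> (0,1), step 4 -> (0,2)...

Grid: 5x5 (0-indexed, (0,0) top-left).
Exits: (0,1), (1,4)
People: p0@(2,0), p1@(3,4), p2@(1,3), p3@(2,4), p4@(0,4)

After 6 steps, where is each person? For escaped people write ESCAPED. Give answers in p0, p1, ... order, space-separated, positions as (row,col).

Step 1: p0:(2,0)->(1,0) | p1:(3,4)->(2,4) | p2:(1,3)->(1,4)->EXIT | p3:(2,4)->(1,4)->EXIT | p4:(0,4)->(1,4)->EXIT
Step 2: p0:(1,0)->(0,0) | p1:(2,4)->(1,4)->EXIT | p2:escaped | p3:escaped | p4:escaped
Step 3: p0:(0,0)->(0,1)->EXIT | p1:escaped | p2:escaped | p3:escaped | p4:escaped

ESCAPED ESCAPED ESCAPED ESCAPED ESCAPED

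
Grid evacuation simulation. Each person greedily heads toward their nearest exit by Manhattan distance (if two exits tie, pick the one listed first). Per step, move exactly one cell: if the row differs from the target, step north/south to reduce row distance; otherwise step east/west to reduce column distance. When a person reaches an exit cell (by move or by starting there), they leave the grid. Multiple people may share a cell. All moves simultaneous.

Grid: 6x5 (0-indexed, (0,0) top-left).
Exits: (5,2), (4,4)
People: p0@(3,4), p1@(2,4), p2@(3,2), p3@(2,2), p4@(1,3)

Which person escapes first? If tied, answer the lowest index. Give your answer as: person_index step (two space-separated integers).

Step 1: p0:(3,4)->(4,4)->EXIT | p1:(2,4)->(3,4) | p2:(3,2)->(4,2) | p3:(2,2)->(3,2) | p4:(1,3)->(2,3)
Step 2: p0:escaped | p1:(3,4)->(4,4)->EXIT | p2:(4,2)->(5,2)->EXIT | p3:(3,2)->(4,2) | p4:(2,3)->(3,3)
Step 3: p0:escaped | p1:escaped | p2:escaped | p3:(4,2)->(5,2)->EXIT | p4:(3,3)->(4,3)
Step 4: p0:escaped | p1:escaped | p2:escaped | p3:escaped | p4:(4,3)->(4,4)->EXIT
Exit steps: [1, 2, 2, 3, 4]
First to escape: p0 at step 1

Answer: 0 1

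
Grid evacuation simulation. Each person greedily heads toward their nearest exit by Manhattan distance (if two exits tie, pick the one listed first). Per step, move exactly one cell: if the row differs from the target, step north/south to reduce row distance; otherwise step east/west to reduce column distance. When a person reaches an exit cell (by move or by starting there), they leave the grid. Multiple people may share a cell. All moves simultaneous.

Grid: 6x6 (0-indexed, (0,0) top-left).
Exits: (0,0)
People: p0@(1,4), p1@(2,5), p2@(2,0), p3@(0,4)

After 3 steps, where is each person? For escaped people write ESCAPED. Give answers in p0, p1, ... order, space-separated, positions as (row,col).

Step 1: p0:(1,4)->(0,4) | p1:(2,5)->(1,5) | p2:(2,0)->(1,0) | p3:(0,4)->(0,3)
Step 2: p0:(0,4)->(0,3) | p1:(1,5)->(0,5) | p2:(1,0)->(0,0)->EXIT | p3:(0,3)->(0,2)
Step 3: p0:(0,3)->(0,2) | p1:(0,5)->(0,4) | p2:escaped | p3:(0,2)->(0,1)

(0,2) (0,4) ESCAPED (0,1)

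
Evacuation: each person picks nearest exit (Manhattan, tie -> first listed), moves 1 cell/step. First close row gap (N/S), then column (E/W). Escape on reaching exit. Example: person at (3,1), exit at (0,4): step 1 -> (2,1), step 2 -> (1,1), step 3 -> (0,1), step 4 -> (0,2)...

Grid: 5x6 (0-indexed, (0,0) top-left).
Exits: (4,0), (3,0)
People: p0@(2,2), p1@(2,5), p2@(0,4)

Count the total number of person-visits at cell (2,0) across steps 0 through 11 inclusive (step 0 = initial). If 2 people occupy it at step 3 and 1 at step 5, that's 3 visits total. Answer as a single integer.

Answer: 0

Derivation:
Step 0: p0@(2,2) p1@(2,5) p2@(0,4) -> at (2,0): 0 [-], cum=0
Step 1: p0@(3,2) p1@(3,5) p2@(1,4) -> at (2,0): 0 [-], cum=0
Step 2: p0@(3,1) p1@(3,4) p2@(2,4) -> at (2,0): 0 [-], cum=0
Step 3: p0@ESC p1@(3,3) p2@(3,4) -> at (2,0): 0 [-], cum=0
Step 4: p0@ESC p1@(3,2) p2@(3,3) -> at (2,0): 0 [-], cum=0
Step 5: p0@ESC p1@(3,1) p2@(3,2) -> at (2,0): 0 [-], cum=0
Step 6: p0@ESC p1@ESC p2@(3,1) -> at (2,0): 0 [-], cum=0
Step 7: p0@ESC p1@ESC p2@ESC -> at (2,0): 0 [-], cum=0
Total visits = 0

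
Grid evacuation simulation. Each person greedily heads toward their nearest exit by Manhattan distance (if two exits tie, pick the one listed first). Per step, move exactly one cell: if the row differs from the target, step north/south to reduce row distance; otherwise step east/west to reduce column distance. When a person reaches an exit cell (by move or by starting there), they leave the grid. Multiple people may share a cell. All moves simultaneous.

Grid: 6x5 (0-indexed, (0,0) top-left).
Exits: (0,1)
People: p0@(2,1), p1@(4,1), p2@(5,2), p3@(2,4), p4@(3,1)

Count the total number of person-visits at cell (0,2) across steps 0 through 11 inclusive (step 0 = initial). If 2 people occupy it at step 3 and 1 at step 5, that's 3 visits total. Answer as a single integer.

Answer: 2

Derivation:
Step 0: p0@(2,1) p1@(4,1) p2@(5,2) p3@(2,4) p4@(3,1) -> at (0,2): 0 [-], cum=0
Step 1: p0@(1,1) p1@(3,1) p2@(4,2) p3@(1,4) p4@(2,1) -> at (0,2): 0 [-], cum=0
Step 2: p0@ESC p1@(2,1) p2@(3,2) p3@(0,4) p4@(1,1) -> at (0,2): 0 [-], cum=0
Step 3: p0@ESC p1@(1,1) p2@(2,2) p3@(0,3) p4@ESC -> at (0,2): 0 [-], cum=0
Step 4: p0@ESC p1@ESC p2@(1,2) p3@(0,2) p4@ESC -> at (0,2): 1 [p3], cum=1
Step 5: p0@ESC p1@ESC p2@(0,2) p3@ESC p4@ESC -> at (0,2): 1 [p2], cum=2
Step 6: p0@ESC p1@ESC p2@ESC p3@ESC p4@ESC -> at (0,2): 0 [-], cum=2
Total visits = 2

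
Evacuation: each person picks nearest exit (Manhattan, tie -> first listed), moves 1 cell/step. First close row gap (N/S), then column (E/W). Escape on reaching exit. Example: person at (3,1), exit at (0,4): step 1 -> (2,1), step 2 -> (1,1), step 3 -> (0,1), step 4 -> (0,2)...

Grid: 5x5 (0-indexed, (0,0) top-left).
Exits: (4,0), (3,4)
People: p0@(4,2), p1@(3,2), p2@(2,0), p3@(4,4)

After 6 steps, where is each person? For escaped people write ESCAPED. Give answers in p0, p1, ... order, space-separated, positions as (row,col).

Step 1: p0:(4,2)->(4,1) | p1:(3,2)->(3,3) | p2:(2,0)->(3,0) | p3:(4,4)->(3,4)->EXIT
Step 2: p0:(4,1)->(4,0)->EXIT | p1:(3,3)->(3,4)->EXIT | p2:(3,0)->(4,0)->EXIT | p3:escaped

ESCAPED ESCAPED ESCAPED ESCAPED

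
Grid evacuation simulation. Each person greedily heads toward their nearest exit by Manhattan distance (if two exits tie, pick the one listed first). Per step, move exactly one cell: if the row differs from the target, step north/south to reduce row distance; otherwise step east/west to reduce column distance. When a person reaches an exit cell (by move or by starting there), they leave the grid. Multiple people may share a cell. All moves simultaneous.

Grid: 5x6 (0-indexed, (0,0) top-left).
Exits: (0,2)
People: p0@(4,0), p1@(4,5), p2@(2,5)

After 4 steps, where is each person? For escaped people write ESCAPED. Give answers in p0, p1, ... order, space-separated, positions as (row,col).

Step 1: p0:(4,0)->(3,0) | p1:(4,5)->(3,5) | p2:(2,5)->(1,5)
Step 2: p0:(3,0)->(2,0) | p1:(3,5)->(2,5) | p2:(1,5)->(0,5)
Step 3: p0:(2,0)->(1,0) | p1:(2,5)->(1,5) | p2:(0,5)->(0,4)
Step 4: p0:(1,0)->(0,0) | p1:(1,5)->(0,5) | p2:(0,4)->(0,3)

(0,0) (0,5) (0,3)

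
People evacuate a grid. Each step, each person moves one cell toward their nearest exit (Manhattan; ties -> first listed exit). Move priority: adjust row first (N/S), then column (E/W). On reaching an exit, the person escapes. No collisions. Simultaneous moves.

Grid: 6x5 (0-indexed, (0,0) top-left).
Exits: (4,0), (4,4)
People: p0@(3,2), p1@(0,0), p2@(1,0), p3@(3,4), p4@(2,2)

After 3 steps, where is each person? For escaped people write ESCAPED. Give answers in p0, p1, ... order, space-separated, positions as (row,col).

Step 1: p0:(3,2)->(4,2) | p1:(0,0)->(1,0) | p2:(1,0)->(2,0) | p3:(3,4)->(4,4)->EXIT | p4:(2,2)->(3,2)
Step 2: p0:(4,2)->(4,1) | p1:(1,0)->(2,0) | p2:(2,0)->(3,0) | p3:escaped | p4:(3,2)->(4,2)
Step 3: p0:(4,1)->(4,0)->EXIT | p1:(2,0)->(3,0) | p2:(3,0)->(4,0)->EXIT | p3:escaped | p4:(4,2)->(4,1)

ESCAPED (3,0) ESCAPED ESCAPED (4,1)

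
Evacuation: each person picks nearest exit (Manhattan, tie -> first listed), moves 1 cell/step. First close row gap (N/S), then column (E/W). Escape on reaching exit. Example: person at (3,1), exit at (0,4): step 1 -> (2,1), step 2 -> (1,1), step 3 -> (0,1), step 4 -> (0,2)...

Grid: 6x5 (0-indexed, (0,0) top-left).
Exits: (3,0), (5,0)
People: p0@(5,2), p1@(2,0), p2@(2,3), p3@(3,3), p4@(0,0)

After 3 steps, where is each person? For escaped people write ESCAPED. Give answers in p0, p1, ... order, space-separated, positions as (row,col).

Step 1: p0:(5,2)->(5,1) | p1:(2,0)->(3,0)->EXIT | p2:(2,3)->(3,3) | p3:(3,3)->(3,2) | p4:(0,0)->(1,0)
Step 2: p0:(5,1)->(5,0)->EXIT | p1:escaped | p2:(3,3)->(3,2) | p3:(3,2)->(3,1) | p4:(1,0)->(2,0)
Step 3: p0:escaped | p1:escaped | p2:(3,2)->(3,1) | p3:(3,1)->(3,0)->EXIT | p4:(2,0)->(3,0)->EXIT

ESCAPED ESCAPED (3,1) ESCAPED ESCAPED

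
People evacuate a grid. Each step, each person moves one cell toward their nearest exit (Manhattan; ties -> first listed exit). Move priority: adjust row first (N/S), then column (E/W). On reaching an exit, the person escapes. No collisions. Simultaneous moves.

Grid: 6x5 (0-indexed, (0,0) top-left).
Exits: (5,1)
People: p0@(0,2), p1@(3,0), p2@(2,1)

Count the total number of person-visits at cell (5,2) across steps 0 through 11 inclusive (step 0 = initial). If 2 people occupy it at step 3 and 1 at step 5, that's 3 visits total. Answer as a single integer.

Step 0: p0@(0,2) p1@(3,0) p2@(2,1) -> at (5,2): 0 [-], cum=0
Step 1: p0@(1,2) p1@(4,0) p2@(3,1) -> at (5,2): 0 [-], cum=0
Step 2: p0@(2,2) p1@(5,0) p2@(4,1) -> at (5,2): 0 [-], cum=0
Step 3: p0@(3,2) p1@ESC p2@ESC -> at (5,2): 0 [-], cum=0
Step 4: p0@(4,2) p1@ESC p2@ESC -> at (5,2): 0 [-], cum=0
Step 5: p0@(5,2) p1@ESC p2@ESC -> at (5,2): 1 [p0], cum=1
Step 6: p0@ESC p1@ESC p2@ESC -> at (5,2): 0 [-], cum=1
Total visits = 1

Answer: 1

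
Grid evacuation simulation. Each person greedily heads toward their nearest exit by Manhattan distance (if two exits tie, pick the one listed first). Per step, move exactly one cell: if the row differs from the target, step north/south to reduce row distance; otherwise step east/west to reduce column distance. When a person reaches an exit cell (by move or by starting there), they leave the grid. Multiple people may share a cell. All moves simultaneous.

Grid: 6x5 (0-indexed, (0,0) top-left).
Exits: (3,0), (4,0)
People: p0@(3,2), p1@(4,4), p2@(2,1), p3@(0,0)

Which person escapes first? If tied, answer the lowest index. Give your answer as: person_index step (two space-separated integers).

Step 1: p0:(3,2)->(3,1) | p1:(4,4)->(4,3) | p2:(2,1)->(3,1) | p3:(0,0)->(1,0)
Step 2: p0:(3,1)->(3,0)->EXIT | p1:(4,3)->(4,2) | p2:(3,1)->(3,0)->EXIT | p3:(1,0)->(2,0)
Step 3: p0:escaped | p1:(4,2)->(4,1) | p2:escaped | p3:(2,0)->(3,0)->EXIT
Step 4: p0:escaped | p1:(4,1)->(4,0)->EXIT | p2:escaped | p3:escaped
Exit steps: [2, 4, 2, 3]
First to escape: p0 at step 2

Answer: 0 2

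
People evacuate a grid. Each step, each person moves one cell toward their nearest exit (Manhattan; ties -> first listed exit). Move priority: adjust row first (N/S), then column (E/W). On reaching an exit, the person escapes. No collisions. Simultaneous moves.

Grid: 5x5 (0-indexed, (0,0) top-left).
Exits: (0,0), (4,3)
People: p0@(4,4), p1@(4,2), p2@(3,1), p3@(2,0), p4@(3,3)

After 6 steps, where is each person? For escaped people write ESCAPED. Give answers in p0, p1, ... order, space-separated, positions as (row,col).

Step 1: p0:(4,4)->(4,3)->EXIT | p1:(4,2)->(4,3)->EXIT | p2:(3,1)->(4,1) | p3:(2,0)->(1,0) | p4:(3,3)->(4,3)->EXIT
Step 2: p0:escaped | p1:escaped | p2:(4,1)->(4,2) | p3:(1,0)->(0,0)->EXIT | p4:escaped
Step 3: p0:escaped | p1:escaped | p2:(4,2)->(4,3)->EXIT | p3:escaped | p4:escaped

ESCAPED ESCAPED ESCAPED ESCAPED ESCAPED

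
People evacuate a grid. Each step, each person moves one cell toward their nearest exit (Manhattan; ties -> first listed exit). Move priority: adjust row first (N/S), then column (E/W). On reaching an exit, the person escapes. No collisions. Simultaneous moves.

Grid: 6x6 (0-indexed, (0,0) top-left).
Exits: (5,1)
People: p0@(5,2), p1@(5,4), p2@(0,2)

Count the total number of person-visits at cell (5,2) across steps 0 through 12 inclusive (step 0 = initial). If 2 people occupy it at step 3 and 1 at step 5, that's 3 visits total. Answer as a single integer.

Answer: 3

Derivation:
Step 0: p0@(5,2) p1@(5,4) p2@(0,2) -> at (5,2): 1 [p0], cum=1
Step 1: p0@ESC p1@(5,3) p2@(1,2) -> at (5,2): 0 [-], cum=1
Step 2: p0@ESC p1@(5,2) p2@(2,2) -> at (5,2): 1 [p1], cum=2
Step 3: p0@ESC p1@ESC p2@(3,2) -> at (5,2): 0 [-], cum=2
Step 4: p0@ESC p1@ESC p2@(4,2) -> at (5,2): 0 [-], cum=2
Step 5: p0@ESC p1@ESC p2@(5,2) -> at (5,2): 1 [p2], cum=3
Step 6: p0@ESC p1@ESC p2@ESC -> at (5,2): 0 [-], cum=3
Total visits = 3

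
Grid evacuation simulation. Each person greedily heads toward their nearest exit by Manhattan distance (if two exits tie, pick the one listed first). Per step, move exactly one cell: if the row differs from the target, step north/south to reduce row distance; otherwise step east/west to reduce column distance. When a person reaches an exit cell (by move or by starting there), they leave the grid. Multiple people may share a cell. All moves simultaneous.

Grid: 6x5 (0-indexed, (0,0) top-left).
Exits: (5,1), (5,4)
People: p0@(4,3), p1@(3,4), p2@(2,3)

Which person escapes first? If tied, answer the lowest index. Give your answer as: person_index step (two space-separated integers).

Answer: 0 2

Derivation:
Step 1: p0:(4,3)->(5,3) | p1:(3,4)->(4,4) | p2:(2,3)->(3,3)
Step 2: p0:(5,3)->(5,4)->EXIT | p1:(4,4)->(5,4)->EXIT | p2:(3,3)->(4,3)
Step 3: p0:escaped | p1:escaped | p2:(4,3)->(5,3)
Step 4: p0:escaped | p1:escaped | p2:(5,3)->(5,4)->EXIT
Exit steps: [2, 2, 4]
First to escape: p0 at step 2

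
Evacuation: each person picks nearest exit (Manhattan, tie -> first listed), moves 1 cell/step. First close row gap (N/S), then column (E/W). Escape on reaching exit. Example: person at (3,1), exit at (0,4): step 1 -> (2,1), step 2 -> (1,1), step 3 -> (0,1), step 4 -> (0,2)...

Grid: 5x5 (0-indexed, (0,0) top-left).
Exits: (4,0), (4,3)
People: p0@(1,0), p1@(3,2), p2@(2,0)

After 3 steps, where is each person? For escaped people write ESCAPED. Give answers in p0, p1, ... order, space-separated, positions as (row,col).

Step 1: p0:(1,0)->(2,0) | p1:(3,2)->(4,2) | p2:(2,0)->(3,0)
Step 2: p0:(2,0)->(3,0) | p1:(4,2)->(4,3)->EXIT | p2:(3,0)->(4,0)->EXIT
Step 3: p0:(3,0)->(4,0)->EXIT | p1:escaped | p2:escaped

ESCAPED ESCAPED ESCAPED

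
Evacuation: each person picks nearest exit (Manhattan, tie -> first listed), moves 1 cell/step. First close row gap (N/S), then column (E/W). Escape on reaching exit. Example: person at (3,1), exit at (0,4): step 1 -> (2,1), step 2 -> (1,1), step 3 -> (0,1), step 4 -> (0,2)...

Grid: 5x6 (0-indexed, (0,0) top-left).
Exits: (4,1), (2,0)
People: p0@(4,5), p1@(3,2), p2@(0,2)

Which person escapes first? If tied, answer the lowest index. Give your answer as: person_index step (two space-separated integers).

Answer: 1 2

Derivation:
Step 1: p0:(4,5)->(4,4) | p1:(3,2)->(4,2) | p2:(0,2)->(1,2)
Step 2: p0:(4,4)->(4,3) | p1:(4,2)->(4,1)->EXIT | p2:(1,2)->(2,2)
Step 3: p0:(4,3)->(4,2) | p1:escaped | p2:(2,2)->(2,1)
Step 4: p0:(4,2)->(4,1)->EXIT | p1:escaped | p2:(2,1)->(2,0)->EXIT
Exit steps: [4, 2, 4]
First to escape: p1 at step 2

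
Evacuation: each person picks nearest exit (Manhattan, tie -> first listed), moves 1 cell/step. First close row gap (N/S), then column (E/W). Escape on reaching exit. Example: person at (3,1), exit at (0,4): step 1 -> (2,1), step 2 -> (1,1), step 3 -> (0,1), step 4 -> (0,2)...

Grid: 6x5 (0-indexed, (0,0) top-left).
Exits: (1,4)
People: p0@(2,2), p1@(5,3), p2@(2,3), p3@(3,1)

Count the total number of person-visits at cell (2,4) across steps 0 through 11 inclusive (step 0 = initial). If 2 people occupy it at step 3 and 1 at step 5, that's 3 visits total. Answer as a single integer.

Answer: 0

Derivation:
Step 0: p0@(2,2) p1@(5,3) p2@(2,3) p3@(3,1) -> at (2,4): 0 [-], cum=0
Step 1: p0@(1,2) p1@(4,3) p2@(1,3) p3@(2,1) -> at (2,4): 0 [-], cum=0
Step 2: p0@(1,3) p1@(3,3) p2@ESC p3@(1,1) -> at (2,4): 0 [-], cum=0
Step 3: p0@ESC p1@(2,3) p2@ESC p3@(1,2) -> at (2,4): 0 [-], cum=0
Step 4: p0@ESC p1@(1,3) p2@ESC p3@(1,3) -> at (2,4): 0 [-], cum=0
Step 5: p0@ESC p1@ESC p2@ESC p3@ESC -> at (2,4): 0 [-], cum=0
Total visits = 0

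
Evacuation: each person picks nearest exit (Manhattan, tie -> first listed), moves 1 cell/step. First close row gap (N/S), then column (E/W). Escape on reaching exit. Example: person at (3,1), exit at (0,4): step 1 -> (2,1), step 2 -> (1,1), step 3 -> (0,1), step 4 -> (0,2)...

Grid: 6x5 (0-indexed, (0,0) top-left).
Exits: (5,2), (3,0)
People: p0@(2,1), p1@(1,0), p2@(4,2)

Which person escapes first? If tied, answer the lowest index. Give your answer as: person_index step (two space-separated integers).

Answer: 2 1

Derivation:
Step 1: p0:(2,1)->(3,1) | p1:(1,0)->(2,0) | p2:(4,2)->(5,2)->EXIT
Step 2: p0:(3,1)->(3,0)->EXIT | p1:(2,0)->(3,0)->EXIT | p2:escaped
Exit steps: [2, 2, 1]
First to escape: p2 at step 1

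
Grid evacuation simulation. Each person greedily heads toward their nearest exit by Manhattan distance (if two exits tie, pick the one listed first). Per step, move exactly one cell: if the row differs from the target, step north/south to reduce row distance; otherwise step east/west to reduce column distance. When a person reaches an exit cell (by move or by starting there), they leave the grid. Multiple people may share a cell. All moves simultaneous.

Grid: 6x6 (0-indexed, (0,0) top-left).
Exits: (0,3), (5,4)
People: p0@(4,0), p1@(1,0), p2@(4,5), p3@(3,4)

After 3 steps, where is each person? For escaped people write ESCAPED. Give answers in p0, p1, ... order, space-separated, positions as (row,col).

Step 1: p0:(4,0)->(5,0) | p1:(1,0)->(0,0) | p2:(4,5)->(5,5) | p3:(3,4)->(4,4)
Step 2: p0:(5,0)->(5,1) | p1:(0,0)->(0,1) | p2:(5,5)->(5,4)->EXIT | p3:(4,4)->(5,4)->EXIT
Step 3: p0:(5,1)->(5,2) | p1:(0,1)->(0,2) | p2:escaped | p3:escaped

(5,2) (0,2) ESCAPED ESCAPED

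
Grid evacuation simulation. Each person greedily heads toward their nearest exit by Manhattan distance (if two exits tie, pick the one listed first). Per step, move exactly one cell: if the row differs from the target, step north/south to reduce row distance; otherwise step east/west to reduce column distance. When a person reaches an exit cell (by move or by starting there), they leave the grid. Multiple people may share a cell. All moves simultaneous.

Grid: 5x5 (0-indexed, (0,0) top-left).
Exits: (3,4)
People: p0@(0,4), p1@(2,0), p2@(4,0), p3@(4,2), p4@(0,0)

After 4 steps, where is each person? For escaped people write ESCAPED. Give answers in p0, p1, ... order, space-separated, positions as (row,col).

Step 1: p0:(0,4)->(1,4) | p1:(2,0)->(3,0) | p2:(4,0)->(3,0) | p3:(4,2)->(3,2) | p4:(0,0)->(1,0)
Step 2: p0:(1,4)->(2,4) | p1:(3,0)->(3,1) | p2:(3,0)->(3,1) | p3:(3,2)->(3,3) | p4:(1,0)->(2,0)
Step 3: p0:(2,4)->(3,4)->EXIT | p1:(3,1)->(3,2) | p2:(3,1)->(3,2) | p3:(3,3)->(3,4)->EXIT | p4:(2,0)->(3,0)
Step 4: p0:escaped | p1:(3,2)->(3,3) | p2:(3,2)->(3,3) | p3:escaped | p4:(3,0)->(3,1)

ESCAPED (3,3) (3,3) ESCAPED (3,1)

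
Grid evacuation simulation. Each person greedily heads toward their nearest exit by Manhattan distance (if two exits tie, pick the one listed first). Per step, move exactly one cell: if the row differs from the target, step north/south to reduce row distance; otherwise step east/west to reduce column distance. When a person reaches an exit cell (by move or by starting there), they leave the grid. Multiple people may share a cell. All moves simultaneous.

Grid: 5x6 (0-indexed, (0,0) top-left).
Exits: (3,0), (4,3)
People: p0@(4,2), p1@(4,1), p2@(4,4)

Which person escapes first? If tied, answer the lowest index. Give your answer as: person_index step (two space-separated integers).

Step 1: p0:(4,2)->(4,3)->EXIT | p1:(4,1)->(3,1) | p2:(4,4)->(4,3)->EXIT
Step 2: p0:escaped | p1:(3,1)->(3,0)->EXIT | p2:escaped
Exit steps: [1, 2, 1]
First to escape: p0 at step 1

Answer: 0 1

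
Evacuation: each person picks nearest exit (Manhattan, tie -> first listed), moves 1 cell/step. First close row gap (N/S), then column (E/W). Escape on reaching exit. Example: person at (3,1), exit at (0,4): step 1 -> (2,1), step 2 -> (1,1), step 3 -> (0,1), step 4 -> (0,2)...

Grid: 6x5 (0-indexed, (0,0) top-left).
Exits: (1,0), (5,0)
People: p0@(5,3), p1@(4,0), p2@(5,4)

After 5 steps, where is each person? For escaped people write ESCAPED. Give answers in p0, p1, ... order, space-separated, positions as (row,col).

Step 1: p0:(5,3)->(5,2) | p1:(4,0)->(5,0)->EXIT | p2:(5,4)->(5,3)
Step 2: p0:(5,2)->(5,1) | p1:escaped | p2:(5,3)->(5,2)
Step 3: p0:(5,1)->(5,0)->EXIT | p1:escaped | p2:(5,2)->(5,1)
Step 4: p0:escaped | p1:escaped | p2:(5,1)->(5,0)->EXIT

ESCAPED ESCAPED ESCAPED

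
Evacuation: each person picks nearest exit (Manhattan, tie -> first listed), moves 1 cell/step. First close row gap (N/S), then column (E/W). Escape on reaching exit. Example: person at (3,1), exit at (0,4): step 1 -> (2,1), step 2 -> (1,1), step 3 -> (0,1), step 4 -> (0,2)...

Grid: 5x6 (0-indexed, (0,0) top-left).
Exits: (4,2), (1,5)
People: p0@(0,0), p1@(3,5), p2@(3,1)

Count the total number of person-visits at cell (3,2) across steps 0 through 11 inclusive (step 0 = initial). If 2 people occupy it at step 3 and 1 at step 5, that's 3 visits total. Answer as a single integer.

Step 0: p0@(0,0) p1@(3,5) p2@(3,1) -> at (3,2): 0 [-], cum=0
Step 1: p0@(1,0) p1@(2,5) p2@(4,1) -> at (3,2): 0 [-], cum=0
Step 2: p0@(2,0) p1@ESC p2@ESC -> at (3,2): 0 [-], cum=0
Step 3: p0@(3,0) p1@ESC p2@ESC -> at (3,2): 0 [-], cum=0
Step 4: p0@(4,0) p1@ESC p2@ESC -> at (3,2): 0 [-], cum=0
Step 5: p0@(4,1) p1@ESC p2@ESC -> at (3,2): 0 [-], cum=0
Step 6: p0@ESC p1@ESC p2@ESC -> at (3,2): 0 [-], cum=0
Total visits = 0

Answer: 0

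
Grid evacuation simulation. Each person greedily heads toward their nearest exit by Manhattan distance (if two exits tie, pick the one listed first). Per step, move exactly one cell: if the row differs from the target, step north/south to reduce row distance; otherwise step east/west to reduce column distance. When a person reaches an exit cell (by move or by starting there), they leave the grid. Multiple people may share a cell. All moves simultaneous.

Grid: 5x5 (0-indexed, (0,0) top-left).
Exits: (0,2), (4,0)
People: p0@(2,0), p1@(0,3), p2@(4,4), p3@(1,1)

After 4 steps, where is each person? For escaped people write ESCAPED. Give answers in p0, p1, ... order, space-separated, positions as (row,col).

Step 1: p0:(2,0)->(3,0) | p1:(0,3)->(0,2)->EXIT | p2:(4,4)->(4,3) | p3:(1,1)->(0,1)
Step 2: p0:(3,0)->(4,0)->EXIT | p1:escaped | p2:(4,3)->(4,2) | p3:(0,1)->(0,2)->EXIT
Step 3: p0:escaped | p1:escaped | p2:(4,2)->(4,1) | p3:escaped
Step 4: p0:escaped | p1:escaped | p2:(4,1)->(4,0)->EXIT | p3:escaped

ESCAPED ESCAPED ESCAPED ESCAPED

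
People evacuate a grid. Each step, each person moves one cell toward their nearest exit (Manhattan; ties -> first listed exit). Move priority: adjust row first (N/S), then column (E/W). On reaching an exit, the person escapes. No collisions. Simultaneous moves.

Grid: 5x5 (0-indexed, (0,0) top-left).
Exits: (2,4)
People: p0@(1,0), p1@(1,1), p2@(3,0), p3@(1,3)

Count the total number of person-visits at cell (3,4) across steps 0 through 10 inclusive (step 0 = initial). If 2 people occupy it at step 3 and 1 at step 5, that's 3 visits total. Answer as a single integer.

Answer: 0

Derivation:
Step 0: p0@(1,0) p1@(1,1) p2@(3,0) p3@(1,3) -> at (3,4): 0 [-], cum=0
Step 1: p0@(2,0) p1@(2,1) p2@(2,0) p3@(2,3) -> at (3,4): 0 [-], cum=0
Step 2: p0@(2,1) p1@(2,2) p2@(2,1) p3@ESC -> at (3,4): 0 [-], cum=0
Step 3: p0@(2,2) p1@(2,3) p2@(2,2) p3@ESC -> at (3,4): 0 [-], cum=0
Step 4: p0@(2,3) p1@ESC p2@(2,3) p3@ESC -> at (3,4): 0 [-], cum=0
Step 5: p0@ESC p1@ESC p2@ESC p3@ESC -> at (3,4): 0 [-], cum=0
Total visits = 0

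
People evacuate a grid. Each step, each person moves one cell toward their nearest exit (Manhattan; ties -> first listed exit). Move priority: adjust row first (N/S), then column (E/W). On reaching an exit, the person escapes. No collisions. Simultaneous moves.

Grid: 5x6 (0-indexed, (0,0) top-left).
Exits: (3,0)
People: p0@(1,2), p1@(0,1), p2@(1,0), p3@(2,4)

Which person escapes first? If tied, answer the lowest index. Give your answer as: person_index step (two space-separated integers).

Step 1: p0:(1,2)->(2,2) | p1:(0,1)->(1,1) | p2:(1,0)->(2,0) | p3:(2,4)->(3,4)
Step 2: p0:(2,2)->(3,2) | p1:(1,1)->(2,1) | p2:(2,0)->(3,0)->EXIT | p3:(3,4)->(3,3)
Step 3: p0:(3,2)->(3,1) | p1:(2,1)->(3,1) | p2:escaped | p3:(3,3)->(3,2)
Step 4: p0:(3,1)->(3,0)->EXIT | p1:(3,1)->(3,0)->EXIT | p2:escaped | p3:(3,2)->(3,1)
Step 5: p0:escaped | p1:escaped | p2:escaped | p3:(3,1)->(3,0)->EXIT
Exit steps: [4, 4, 2, 5]
First to escape: p2 at step 2

Answer: 2 2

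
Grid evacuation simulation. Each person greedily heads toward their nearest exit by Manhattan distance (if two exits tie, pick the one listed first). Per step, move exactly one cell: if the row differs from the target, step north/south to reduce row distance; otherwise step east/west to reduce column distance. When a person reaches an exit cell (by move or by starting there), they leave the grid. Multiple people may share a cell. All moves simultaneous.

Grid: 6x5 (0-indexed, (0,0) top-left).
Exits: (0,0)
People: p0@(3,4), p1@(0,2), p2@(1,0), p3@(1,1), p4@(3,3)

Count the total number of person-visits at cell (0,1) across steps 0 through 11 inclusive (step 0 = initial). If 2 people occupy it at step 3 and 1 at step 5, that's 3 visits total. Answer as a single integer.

Answer: 4

Derivation:
Step 0: p0@(3,4) p1@(0,2) p2@(1,0) p3@(1,1) p4@(3,3) -> at (0,1): 0 [-], cum=0
Step 1: p0@(2,4) p1@(0,1) p2@ESC p3@(0,1) p4@(2,3) -> at (0,1): 2 [p1,p3], cum=2
Step 2: p0@(1,4) p1@ESC p2@ESC p3@ESC p4@(1,3) -> at (0,1): 0 [-], cum=2
Step 3: p0@(0,4) p1@ESC p2@ESC p3@ESC p4@(0,3) -> at (0,1): 0 [-], cum=2
Step 4: p0@(0,3) p1@ESC p2@ESC p3@ESC p4@(0,2) -> at (0,1): 0 [-], cum=2
Step 5: p0@(0,2) p1@ESC p2@ESC p3@ESC p4@(0,1) -> at (0,1): 1 [p4], cum=3
Step 6: p0@(0,1) p1@ESC p2@ESC p3@ESC p4@ESC -> at (0,1): 1 [p0], cum=4
Step 7: p0@ESC p1@ESC p2@ESC p3@ESC p4@ESC -> at (0,1): 0 [-], cum=4
Total visits = 4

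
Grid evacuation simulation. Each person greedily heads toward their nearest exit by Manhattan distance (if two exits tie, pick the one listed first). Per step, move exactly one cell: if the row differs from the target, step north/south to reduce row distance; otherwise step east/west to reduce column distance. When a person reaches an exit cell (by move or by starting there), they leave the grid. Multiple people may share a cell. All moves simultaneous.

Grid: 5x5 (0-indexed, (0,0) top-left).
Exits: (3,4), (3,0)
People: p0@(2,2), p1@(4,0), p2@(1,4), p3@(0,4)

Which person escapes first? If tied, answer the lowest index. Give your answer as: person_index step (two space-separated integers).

Step 1: p0:(2,2)->(3,2) | p1:(4,0)->(3,0)->EXIT | p2:(1,4)->(2,4) | p3:(0,4)->(1,4)
Step 2: p0:(3,2)->(3,3) | p1:escaped | p2:(2,4)->(3,4)->EXIT | p3:(1,4)->(2,4)
Step 3: p0:(3,3)->(3,4)->EXIT | p1:escaped | p2:escaped | p3:(2,4)->(3,4)->EXIT
Exit steps: [3, 1, 2, 3]
First to escape: p1 at step 1

Answer: 1 1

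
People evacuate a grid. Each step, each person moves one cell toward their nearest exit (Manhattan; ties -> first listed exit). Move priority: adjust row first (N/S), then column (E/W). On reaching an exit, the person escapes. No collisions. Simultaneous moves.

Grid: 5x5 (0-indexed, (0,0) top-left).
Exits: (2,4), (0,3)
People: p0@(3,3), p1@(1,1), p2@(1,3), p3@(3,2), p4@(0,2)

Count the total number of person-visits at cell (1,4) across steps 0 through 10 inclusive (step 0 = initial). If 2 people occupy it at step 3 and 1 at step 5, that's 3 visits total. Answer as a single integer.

Step 0: p0@(3,3) p1@(1,1) p2@(1,3) p3@(3,2) p4@(0,2) -> at (1,4): 0 [-], cum=0
Step 1: p0@(2,3) p1@(0,1) p2@ESC p3@(2,2) p4@ESC -> at (1,4): 0 [-], cum=0
Step 2: p0@ESC p1@(0,2) p2@ESC p3@(2,3) p4@ESC -> at (1,4): 0 [-], cum=0
Step 3: p0@ESC p1@ESC p2@ESC p3@ESC p4@ESC -> at (1,4): 0 [-], cum=0
Total visits = 0

Answer: 0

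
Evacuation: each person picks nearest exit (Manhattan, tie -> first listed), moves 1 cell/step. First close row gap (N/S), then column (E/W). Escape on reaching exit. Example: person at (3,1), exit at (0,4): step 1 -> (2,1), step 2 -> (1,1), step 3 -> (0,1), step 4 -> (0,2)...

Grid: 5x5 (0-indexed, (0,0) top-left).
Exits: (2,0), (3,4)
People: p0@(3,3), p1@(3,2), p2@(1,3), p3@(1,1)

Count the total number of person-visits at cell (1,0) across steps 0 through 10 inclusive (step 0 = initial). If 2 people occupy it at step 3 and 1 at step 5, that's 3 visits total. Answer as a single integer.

Answer: 0

Derivation:
Step 0: p0@(3,3) p1@(3,2) p2@(1,3) p3@(1,1) -> at (1,0): 0 [-], cum=0
Step 1: p0@ESC p1@(3,3) p2@(2,3) p3@(2,1) -> at (1,0): 0 [-], cum=0
Step 2: p0@ESC p1@ESC p2@(3,3) p3@ESC -> at (1,0): 0 [-], cum=0
Step 3: p0@ESC p1@ESC p2@ESC p3@ESC -> at (1,0): 0 [-], cum=0
Total visits = 0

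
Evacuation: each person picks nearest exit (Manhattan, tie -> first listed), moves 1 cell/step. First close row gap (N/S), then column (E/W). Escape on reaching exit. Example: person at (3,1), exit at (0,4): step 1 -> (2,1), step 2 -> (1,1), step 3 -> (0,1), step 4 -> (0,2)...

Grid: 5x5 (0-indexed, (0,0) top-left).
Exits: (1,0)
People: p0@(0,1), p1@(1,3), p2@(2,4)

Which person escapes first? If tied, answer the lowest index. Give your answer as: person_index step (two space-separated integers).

Answer: 0 2

Derivation:
Step 1: p0:(0,1)->(1,1) | p1:(1,3)->(1,2) | p2:(2,4)->(1,4)
Step 2: p0:(1,1)->(1,0)->EXIT | p1:(1,2)->(1,1) | p2:(1,4)->(1,3)
Step 3: p0:escaped | p1:(1,1)->(1,0)->EXIT | p2:(1,3)->(1,2)
Step 4: p0:escaped | p1:escaped | p2:(1,2)->(1,1)
Step 5: p0:escaped | p1:escaped | p2:(1,1)->(1,0)->EXIT
Exit steps: [2, 3, 5]
First to escape: p0 at step 2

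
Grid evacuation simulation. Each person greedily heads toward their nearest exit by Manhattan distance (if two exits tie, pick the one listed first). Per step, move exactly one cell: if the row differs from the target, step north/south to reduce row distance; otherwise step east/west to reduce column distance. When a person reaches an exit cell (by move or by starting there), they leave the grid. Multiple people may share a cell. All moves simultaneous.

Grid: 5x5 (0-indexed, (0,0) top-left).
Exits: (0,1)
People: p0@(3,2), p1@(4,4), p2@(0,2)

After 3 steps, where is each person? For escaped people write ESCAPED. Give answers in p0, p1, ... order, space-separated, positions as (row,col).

Step 1: p0:(3,2)->(2,2) | p1:(4,4)->(3,4) | p2:(0,2)->(0,1)->EXIT
Step 2: p0:(2,2)->(1,2) | p1:(3,4)->(2,4) | p2:escaped
Step 3: p0:(1,2)->(0,2) | p1:(2,4)->(1,4) | p2:escaped

(0,2) (1,4) ESCAPED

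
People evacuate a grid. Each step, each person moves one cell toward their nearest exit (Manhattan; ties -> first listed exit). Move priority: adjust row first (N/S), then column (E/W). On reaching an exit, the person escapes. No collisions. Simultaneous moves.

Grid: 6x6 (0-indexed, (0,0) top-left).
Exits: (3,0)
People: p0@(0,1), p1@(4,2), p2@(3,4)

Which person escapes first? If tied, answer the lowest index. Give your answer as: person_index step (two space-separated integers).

Step 1: p0:(0,1)->(1,1) | p1:(4,2)->(3,2) | p2:(3,4)->(3,3)
Step 2: p0:(1,1)->(2,1) | p1:(3,2)->(3,1) | p2:(3,3)->(3,2)
Step 3: p0:(2,1)->(3,1) | p1:(3,1)->(3,0)->EXIT | p2:(3,2)->(3,1)
Step 4: p0:(3,1)->(3,0)->EXIT | p1:escaped | p2:(3,1)->(3,0)->EXIT
Exit steps: [4, 3, 4]
First to escape: p1 at step 3

Answer: 1 3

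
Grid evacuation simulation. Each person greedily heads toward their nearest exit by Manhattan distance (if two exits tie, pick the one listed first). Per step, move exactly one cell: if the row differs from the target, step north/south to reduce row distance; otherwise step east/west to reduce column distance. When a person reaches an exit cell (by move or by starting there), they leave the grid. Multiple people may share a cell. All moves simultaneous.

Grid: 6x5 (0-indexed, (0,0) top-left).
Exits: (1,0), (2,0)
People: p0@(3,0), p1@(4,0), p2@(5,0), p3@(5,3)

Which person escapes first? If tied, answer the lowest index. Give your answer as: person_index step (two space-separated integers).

Step 1: p0:(3,0)->(2,0)->EXIT | p1:(4,0)->(3,0) | p2:(5,0)->(4,0) | p3:(5,3)->(4,3)
Step 2: p0:escaped | p1:(3,0)->(2,0)->EXIT | p2:(4,0)->(3,0) | p3:(4,3)->(3,3)
Step 3: p0:escaped | p1:escaped | p2:(3,0)->(2,0)->EXIT | p3:(3,3)->(2,3)
Step 4: p0:escaped | p1:escaped | p2:escaped | p3:(2,3)->(2,2)
Step 5: p0:escaped | p1:escaped | p2:escaped | p3:(2,2)->(2,1)
Step 6: p0:escaped | p1:escaped | p2:escaped | p3:(2,1)->(2,0)->EXIT
Exit steps: [1, 2, 3, 6]
First to escape: p0 at step 1

Answer: 0 1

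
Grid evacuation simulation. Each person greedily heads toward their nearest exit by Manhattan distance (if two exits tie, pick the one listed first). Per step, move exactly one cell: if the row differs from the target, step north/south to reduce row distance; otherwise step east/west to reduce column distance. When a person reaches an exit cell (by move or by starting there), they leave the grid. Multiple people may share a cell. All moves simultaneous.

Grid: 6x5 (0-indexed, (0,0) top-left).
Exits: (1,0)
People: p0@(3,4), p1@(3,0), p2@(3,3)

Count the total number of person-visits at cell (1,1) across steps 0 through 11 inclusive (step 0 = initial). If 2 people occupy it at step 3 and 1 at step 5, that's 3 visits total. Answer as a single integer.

Step 0: p0@(3,4) p1@(3,0) p2@(3,3) -> at (1,1): 0 [-], cum=0
Step 1: p0@(2,4) p1@(2,0) p2@(2,3) -> at (1,1): 0 [-], cum=0
Step 2: p0@(1,4) p1@ESC p2@(1,3) -> at (1,1): 0 [-], cum=0
Step 3: p0@(1,3) p1@ESC p2@(1,2) -> at (1,1): 0 [-], cum=0
Step 4: p0@(1,2) p1@ESC p2@(1,1) -> at (1,1): 1 [p2], cum=1
Step 5: p0@(1,1) p1@ESC p2@ESC -> at (1,1): 1 [p0], cum=2
Step 6: p0@ESC p1@ESC p2@ESC -> at (1,1): 0 [-], cum=2
Total visits = 2

Answer: 2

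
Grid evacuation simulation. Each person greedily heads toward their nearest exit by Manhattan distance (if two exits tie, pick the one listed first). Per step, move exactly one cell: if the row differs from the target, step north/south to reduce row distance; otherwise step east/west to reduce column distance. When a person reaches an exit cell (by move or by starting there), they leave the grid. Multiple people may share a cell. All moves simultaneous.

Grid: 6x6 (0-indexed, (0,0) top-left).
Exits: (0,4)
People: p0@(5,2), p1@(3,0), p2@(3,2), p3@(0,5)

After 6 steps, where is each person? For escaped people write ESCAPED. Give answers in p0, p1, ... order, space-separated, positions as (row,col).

Step 1: p0:(5,2)->(4,2) | p1:(3,0)->(2,0) | p2:(3,2)->(2,2) | p3:(0,5)->(0,4)->EXIT
Step 2: p0:(4,2)->(3,2) | p1:(2,0)->(1,0) | p2:(2,2)->(1,2) | p3:escaped
Step 3: p0:(3,2)->(2,2) | p1:(1,0)->(0,0) | p2:(1,2)->(0,2) | p3:escaped
Step 4: p0:(2,2)->(1,2) | p1:(0,0)->(0,1) | p2:(0,2)->(0,3) | p3:escaped
Step 5: p0:(1,2)->(0,2) | p1:(0,1)->(0,2) | p2:(0,3)->(0,4)->EXIT | p3:escaped
Step 6: p0:(0,2)->(0,3) | p1:(0,2)->(0,3) | p2:escaped | p3:escaped

(0,3) (0,3) ESCAPED ESCAPED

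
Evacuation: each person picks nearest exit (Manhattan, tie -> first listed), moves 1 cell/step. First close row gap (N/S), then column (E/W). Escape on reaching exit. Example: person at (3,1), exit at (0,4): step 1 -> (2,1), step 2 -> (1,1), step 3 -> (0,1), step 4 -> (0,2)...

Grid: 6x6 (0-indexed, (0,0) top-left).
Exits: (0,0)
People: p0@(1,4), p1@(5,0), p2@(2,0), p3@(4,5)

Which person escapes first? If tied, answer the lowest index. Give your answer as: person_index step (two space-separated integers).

Step 1: p0:(1,4)->(0,4) | p1:(5,0)->(4,0) | p2:(2,0)->(1,0) | p3:(4,5)->(3,5)
Step 2: p0:(0,4)->(0,3) | p1:(4,0)->(3,0) | p2:(1,0)->(0,0)->EXIT | p3:(3,5)->(2,5)
Step 3: p0:(0,3)->(0,2) | p1:(3,0)->(2,0) | p2:escaped | p3:(2,5)->(1,5)
Step 4: p0:(0,2)->(0,1) | p1:(2,0)->(1,0) | p2:escaped | p3:(1,5)->(0,5)
Step 5: p0:(0,1)->(0,0)->EXIT | p1:(1,0)->(0,0)->EXIT | p2:escaped | p3:(0,5)->(0,4)
Step 6: p0:escaped | p1:escaped | p2:escaped | p3:(0,4)->(0,3)
Step 7: p0:escaped | p1:escaped | p2:escaped | p3:(0,3)->(0,2)
Step 8: p0:escaped | p1:escaped | p2:escaped | p3:(0,2)->(0,1)
Step 9: p0:escaped | p1:escaped | p2:escaped | p3:(0,1)->(0,0)->EXIT
Exit steps: [5, 5, 2, 9]
First to escape: p2 at step 2

Answer: 2 2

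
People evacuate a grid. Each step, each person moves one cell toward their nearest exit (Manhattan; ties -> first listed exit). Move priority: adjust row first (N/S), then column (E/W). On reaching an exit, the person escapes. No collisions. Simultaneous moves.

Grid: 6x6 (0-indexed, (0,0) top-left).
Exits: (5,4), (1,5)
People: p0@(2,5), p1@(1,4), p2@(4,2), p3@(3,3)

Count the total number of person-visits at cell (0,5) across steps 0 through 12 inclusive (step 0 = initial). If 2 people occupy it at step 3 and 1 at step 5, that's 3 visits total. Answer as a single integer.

Answer: 0

Derivation:
Step 0: p0@(2,5) p1@(1,4) p2@(4,2) p3@(3,3) -> at (0,5): 0 [-], cum=0
Step 1: p0@ESC p1@ESC p2@(5,2) p3@(4,3) -> at (0,5): 0 [-], cum=0
Step 2: p0@ESC p1@ESC p2@(5,3) p3@(5,3) -> at (0,5): 0 [-], cum=0
Step 3: p0@ESC p1@ESC p2@ESC p3@ESC -> at (0,5): 0 [-], cum=0
Total visits = 0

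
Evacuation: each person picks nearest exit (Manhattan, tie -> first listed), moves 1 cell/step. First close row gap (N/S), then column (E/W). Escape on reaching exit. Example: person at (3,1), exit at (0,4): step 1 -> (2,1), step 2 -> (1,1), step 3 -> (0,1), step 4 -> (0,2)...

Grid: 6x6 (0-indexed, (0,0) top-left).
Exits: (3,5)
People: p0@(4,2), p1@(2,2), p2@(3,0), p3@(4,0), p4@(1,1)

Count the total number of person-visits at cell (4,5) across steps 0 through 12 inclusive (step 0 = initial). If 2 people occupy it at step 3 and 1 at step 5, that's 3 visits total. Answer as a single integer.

Answer: 0

Derivation:
Step 0: p0@(4,2) p1@(2,2) p2@(3,0) p3@(4,0) p4@(1,1) -> at (4,5): 0 [-], cum=0
Step 1: p0@(3,2) p1@(3,2) p2@(3,1) p3@(3,0) p4@(2,1) -> at (4,5): 0 [-], cum=0
Step 2: p0@(3,3) p1@(3,3) p2@(3,2) p3@(3,1) p4@(3,1) -> at (4,5): 0 [-], cum=0
Step 3: p0@(3,4) p1@(3,4) p2@(3,3) p3@(3,2) p4@(3,2) -> at (4,5): 0 [-], cum=0
Step 4: p0@ESC p1@ESC p2@(3,4) p3@(3,3) p4@(3,3) -> at (4,5): 0 [-], cum=0
Step 5: p0@ESC p1@ESC p2@ESC p3@(3,4) p4@(3,4) -> at (4,5): 0 [-], cum=0
Step 6: p0@ESC p1@ESC p2@ESC p3@ESC p4@ESC -> at (4,5): 0 [-], cum=0
Total visits = 0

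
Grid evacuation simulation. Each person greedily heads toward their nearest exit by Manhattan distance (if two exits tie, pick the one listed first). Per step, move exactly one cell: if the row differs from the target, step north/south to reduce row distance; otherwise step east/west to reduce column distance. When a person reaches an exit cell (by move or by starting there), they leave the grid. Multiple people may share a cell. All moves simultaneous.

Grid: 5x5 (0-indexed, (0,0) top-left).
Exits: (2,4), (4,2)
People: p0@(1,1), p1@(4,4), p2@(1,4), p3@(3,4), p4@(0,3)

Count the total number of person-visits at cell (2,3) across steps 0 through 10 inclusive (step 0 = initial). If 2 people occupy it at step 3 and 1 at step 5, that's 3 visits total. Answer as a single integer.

Answer: 2

Derivation:
Step 0: p0@(1,1) p1@(4,4) p2@(1,4) p3@(3,4) p4@(0,3) -> at (2,3): 0 [-], cum=0
Step 1: p0@(2,1) p1@(3,4) p2@ESC p3@ESC p4@(1,3) -> at (2,3): 0 [-], cum=0
Step 2: p0@(2,2) p1@ESC p2@ESC p3@ESC p4@(2,3) -> at (2,3): 1 [p4], cum=1
Step 3: p0@(2,3) p1@ESC p2@ESC p3@ESC p4@ESC -> at (2,3): 1 [p0], cum=2
Step 4: p0@ESC p1@ESC p2@ESC p3@ESC p4@ESC -> at (2,3): 0 [-], cum=2
Total visits = 2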